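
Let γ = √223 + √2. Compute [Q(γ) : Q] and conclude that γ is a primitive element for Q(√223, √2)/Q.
[Q(γ) : Q] = 4 (equivalently, Q(γ) = Q(√223, √2))

Obviously Q(γ) ⊆ Q(√223, √2), and [Q(√223, √2):Q] = 4 (since 223, 2 are distinct squarefree integers > 1 with 446 not a perfect square). To show equality we compute the minimal polynomial of γ. From γ = √223 + √2: γ^2 = 223 + 2√(446) + 2 = 225 + 2√(446), so γ^2 - 225 = 2√(446); squaring, (γ^2 - 225)^2 = 4·446, i.e. γ^4 - 450γ^2 + 50625 - 1784 = 0, i.e. γ^4 - 450γ^2 + 48841 = 0. So γ is a root of x^4 - 450x^2 + 48841. This polynomial is irreducible over Q: it has no rational root (each ±√223 ± √2 is irrational), and any factorization into two quadratics over Q would force √(446) ∈ Q (pairing opposite roots) or √223, √2 ∈ Q (other pairings), all impossible. Hence [Q(γ):Q] = 4 = [Q(√223, √2):Q], so Q(γ) = Q(√223, √2).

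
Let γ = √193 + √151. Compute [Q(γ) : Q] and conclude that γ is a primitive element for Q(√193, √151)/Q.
[Q(γ) : Q] = 4 (equivalently, Q(γ) = Q(√193, √151))

Obviously Q(γ) ⊆ Q(√193, √151), and [Q(√193, √151):Q] = 4 (since 193, 151 are distinct squarefree integers > 1 with 29143 not a perfect square). To show equality we compute the minimal polynomial of γ. From γ = √193 + √151: γ^2 = 193 + 2√(29143) + 151 = 344 + 2√(29143), so γ^2 - 344 = 2√(29143); squaring, (γ^2 - 344)^2 = 4·29143, i.e. γ^4 - 688γ^2 + 118336 - 116572 = 0, i.e. γ^4 - 688γ^2 + 1764 = 0. So γ is a root of x^4 - 688x^2 + 1764. This polynomial is irreducible over Q: it has no rational root (each ±√193 ± √151 is irrational), and any factorization into two quadratics over Q would force √(29143) ∈ Q (pairing opposite roots) or √193, √151 ∈ Q (other pairings), all impossible. Hence [Q(γ):Q] = 4 = [Q(√193, √151):Q], so Q(γ) = Q(√193, √151).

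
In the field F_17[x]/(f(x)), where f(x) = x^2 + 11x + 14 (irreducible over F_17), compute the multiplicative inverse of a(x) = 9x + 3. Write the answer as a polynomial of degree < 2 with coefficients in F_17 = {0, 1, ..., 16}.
a(x)^(-1) ≡ 15x + 7 (mod f(x))

Since f is irreducible over F_17, F_17[x]/(f) is a field and a(x) ≠ 0 has an inverse. Apply the extended Euclidean algorithm to f(x) and a(x) in F_17[x]: f(x) = (2x + 10)·a(x) + (1). The last nonzero remainder is the constant 1 = gcd(f, a) in F_17. Back-substituting through the division chain expresses 1 = s(x)·a(x) + t(x)·f(x) with s(x) ≡ 15x + 7 (mod f), so a(x)^(-1) ≡ s(x) = 15x + 7 (mod f). Check: (9x + 3)·(15x + 7) = 16x^2 + 6x + 4 ≡ 1 (mod x^2 + 11x + 14).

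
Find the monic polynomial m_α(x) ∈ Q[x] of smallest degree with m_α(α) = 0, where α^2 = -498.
m_α(x) = x^2 + 498

α satisfies α^2 + 498 = 0, so x^2 + 498 annihilates α. Since d = -498 is squarefree and ≠ 1, it is not a perfect square in Q, so x^2 + 498 has no rational root and is therefore irreducible over Q (a degree-2 polynomial over a field is irreducible iff it has no root). Hence m_α(x) = x^2 + 498.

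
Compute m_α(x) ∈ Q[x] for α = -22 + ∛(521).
m_α(x) = x^3 + 66x^2 + 1452x + 10127

Set β = α + 22 = ∛(521), so β^3 = 521. Then (α + 22)^3 - 521 = 0, i.e. α is a root of g(x) = (x + 22)^3 - 521 = x^3 + 66x^2 + 1452x + 10127. Since g(x) = h(x + 22) where h(x) = x^3 - 521, and h is irreducible over Q (because 521 is not a perfect cube, so h has no rational root, and a monic cubic with no rational root is irreducible), g is also irreducible (irreducibility is preserved under the substitution x → x + 22). Hence m_α(x) = x^3 + 66x^2 + 1452x + 10127.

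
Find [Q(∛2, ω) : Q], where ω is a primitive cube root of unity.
[Q(∛2, ω) : Q] = 6

[Q(∛2):Q] = 3 (min poly x^3 - 2, irreducible since 2 is not a perfect cube). [Q(ω):Q] = 2 (min poly x^2 + x + 1). Since Q(∛2) ⊂ R and ω ∉ R, we have ω ∉ Q(∛2), so x^2 + x + 1 remains irreducible over Q(∛2) and [Q(∛2, ω) : Q(∛2)] = 2. By the tower law, [Q(∛2, ω) : Q] = 3 · 2 = 6. (In fact Q(∛2, ω) is the splitting field of x^3 - 2 over Q.)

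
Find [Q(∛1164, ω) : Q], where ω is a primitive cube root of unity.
[Q(∛1164, ω) : Q] = 6

[Q(∛1164):Q] = 3 (min poly x^3 - 1164, irreducible since 1164 is not a perfect cube). [Q(ω):Q] = 2 (min poly x^2 + x + 1). Since Q(∛1164) ⊂ R and ω ∉ R, we have ω ∉ Q(∛1164), so x^2 + x + 1 remains irreducible over Q(∛1164) and [Q(∛1164, ω) : Q(∛1164)] = 2. By the tower law, [Q(∛1164, ω) : Q] = 3 · 2 = 6. (In fact Q(∛1164, ω) is the splitting field of x^3 - 1164 over Q.)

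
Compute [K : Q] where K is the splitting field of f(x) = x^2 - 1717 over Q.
[K : Q] = 2

f(x) = x^2 - 1717 factors as (x - √1717)(x + √1717). The splitting field is K = Q(√1717). Since 1717 is squarefree and > 1, it is not a perfect square, so x^2 - 1717 is irreducible over Q and [Q(√1717) : Q] = 2. Hence [K : Q] = 2.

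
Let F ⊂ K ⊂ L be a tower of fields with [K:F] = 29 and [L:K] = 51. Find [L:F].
[L:F] = 1479

The tower law says that for any tower of field extensions F ⊂ K ⊂ L with finite degrees, [L:F] = [L:K] · [K:F]. Here this gives [L:F] = 51 · 29 = 1479.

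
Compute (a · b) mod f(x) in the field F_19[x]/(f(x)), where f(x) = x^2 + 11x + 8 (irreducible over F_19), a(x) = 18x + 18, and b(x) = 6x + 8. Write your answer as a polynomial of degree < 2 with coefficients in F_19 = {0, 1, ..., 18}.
a · b ≡ 14x + 2 (mod f(x))

Multiply in F_19[x]: a(x)·b(x) = (18x + 18)·(6x + 8) = 13x^2 + 5x + 11. This has degree ≥ 2, so divide by f(x) over F_19: 13x^2 + 5x + 11 = (13)·(x^2 + 11x + 8) + (14x + 2). Hence a·b ≡ 14x + 2 (mod f). (F_19[x]/(f) is a field with 19^2 = 361 elements since f is irreducible of degree 2.)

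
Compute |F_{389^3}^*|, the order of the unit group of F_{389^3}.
|F_{389^3}^*| = 58863868

F_{389^3} has 389^3 = 58863869 elements; its multiplicative group consists of all nonzero elements, so |F_{389^3}^*| = 58863869 - 1 = 58863868. (It is cyclic since any finite subgroup of the multiplicative group of a field is cyclic.)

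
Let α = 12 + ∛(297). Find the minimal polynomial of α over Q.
m_α(x) = x^3 - 36x^2 + 432x - 2025

Set β = α - 12 = ∛(297), so β^3 = 297. Then (α - 12)^3 - 297 = 0, i.e. α is a root of g(x) = (x - 12)^3 - 297 = x^3 - 36x^2 + 432x - 2025. Since g(x) = h(x - 12) where h(x) = x^3 - 297, and h is irreducible over Q (because 297 is not a perfect cube, so h has no rational root, and a monic cubic with no rational root is irreducible), g is also irreducible (irreducibility is preserved under the substitution x → x - 12). Hence m_α(x) = x^3 - 36x^2 + 432x - 2025.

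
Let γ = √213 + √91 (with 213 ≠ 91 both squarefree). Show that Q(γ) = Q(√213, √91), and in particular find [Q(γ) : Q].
[Q(γ) : Q] = 4 (equivalently, Q(γ) = Q(√213, √91))

Obviously Q(γ) ⊆ Q(√213, √91), and [Q(√213, √91):Q] = 4 (since 213, 91 are distinct squarefree integers > 1 with 19383 not a perfect square). To show equality we compute the minimal polynomial of γ. From γ = √213 + √91: γ^2 = 213 + 2√(19383) + 91 = 304 + 2√(19383), so γ^2 - 304 = 2√(19383); squaring, (γ^2 - 304)^2 = 4·19383, i.e. γ^4 - 608γ^2 + 92416 - 77532 = 0, i.e. γ^4 - 608γ^2 + 14884 = 0. So γ is a root of x^4 - 608x^2 + 14884. This polynomial is irreducible over Q: it has no rational root (each ±√213 ± √91 is irrational), and any factorization into two quadratics over Q would force √(19383) ∈ Q (pairing opposite roots) or √213, √91 ∈ Q (other pairings), all impossible. Hence [Q(γ):Q] = 4 = [Q(√213, √91):Q], so Q(γ) = Q(√213, √91).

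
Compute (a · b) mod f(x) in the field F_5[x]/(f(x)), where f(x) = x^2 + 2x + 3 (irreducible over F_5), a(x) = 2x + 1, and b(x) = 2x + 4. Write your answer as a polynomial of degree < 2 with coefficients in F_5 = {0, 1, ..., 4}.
a · b ≡ 2x + 2 (mod f(x))

Multiply in F_5[x]: a(x)·b(x) = (2x + 1)·(2x + 4) = 4x^2 + 4. This has degree ≥ 2, so divide by f(x) over F_5: 4x^2 + 4 = (4)·(x^2 + 2x + 3) + (2x + 2). Hence a·b ≡ 2x + 2 (mod f). (F_5[x]/(f) is a field with 5^2 = 25 elements since f is irreducible of degree 2.)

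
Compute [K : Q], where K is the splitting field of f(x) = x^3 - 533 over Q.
[K : Q] = 6

The roots of x^3 - 533 are ∛533, ω∛533, ω^2∛533 where ω = e^(2πi/3) is a primitive cube root of unity, so K = Q(∛533, ω). Now [Q(∛533):Q] = 3 (since 533 is not a perfect cube, x^3 - 533 is irreducible) and [Q(ω):Q] = 2. Both 2 and 3 divide [K:Q], and [K:Q] ≤ 3·2 = 6, so [K:Q] = 6. (Equivalently: Q(∛533) ⊂ R but ω ∉ R, so [K : Q(∛533)] = 2.)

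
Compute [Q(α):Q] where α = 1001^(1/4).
[Q(α):Q] = 4

α is a root of x^4 - 1001. By Eisenstein's criterion at the prime p = 7 (which divides the constant term 1001 but p^2 = 49 does not, since 1001 is squarefree), x^4 - 1001 is irreducible over Q. Hence [Q(α):Q] = 4.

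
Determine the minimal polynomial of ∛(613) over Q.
m_α(x) = x^3 - 613

α satisfies α^3 = 613, so x^3 - 613 annihilates α. By the rational root test, a rational root p/q (in lowest terms) of x^3 - 613 would satisfy p^3 = 613 q^3, forcing q = 1 and p^3 = 613; but 613 is not a perfect cube, contradiction. A monic cubic over Q with no rational root is irreducible (any nontrivial factorization would include a linear factor). Hence x^3 - 613 is the minimal polynomial of α, and in particular [Q(α):Q] = 3.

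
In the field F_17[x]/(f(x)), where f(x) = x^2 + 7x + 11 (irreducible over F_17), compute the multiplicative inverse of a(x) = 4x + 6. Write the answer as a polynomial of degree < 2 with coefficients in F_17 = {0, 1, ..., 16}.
a(x)^(-1) ≡ 3x + 8 (mod f(x))

Since f is irreducible over F_17, F_17[x]/(f) is a field and a(x) ≠ 0 has an inverse. Apply the extended Euclidean algorithm to f(x) and a(x) in F_17[x]: f(x) = (13x + 12)·a(x) + (7). The last nonzero remainder is the constant 7 = gcd(f, a) in F_17. Back-substituting through the division chain expresses 7 = s(x)·a(x) + t(x)·f(x) with s(x) ≡ 4x + 5 (mod f), so (4x + 5)·a(x) ≡ 7 (mod f). Multiplying by 7^(-1) ≡ 5 in F_17 gives a(x)^(-1) ≡ 5·(4x + 5) ≡ 3x + 8 (mod f). Check: (4x + 6)·(3x + 8) = 12x^2 + 16x + 14 ≡ 1 (mod x^2 + 7x + 11).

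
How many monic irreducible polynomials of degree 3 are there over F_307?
There are 9644712 monic irreducible polynomials of degree 3 over F_307

Each element of F_{307^3} that lies in no proper subfield is a root of exactly one monic irreducible of degree 3 over F_307, and each such polynomial has 3 distinct roots in F_{307^3}. By Möbius inversion the count is N_307(3) = (1/3) Σ_{d|3} μ(3/d) · 307^d = (1/3)(μ(3)·307^1 + μ(1)·307^3) = 28934136/3 = 9644712.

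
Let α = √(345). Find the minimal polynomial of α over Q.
m_α(x) = x^2 - 345

α satisfies α^2 - 345 = 0, so x^2 - 345 annihilates α. Since d = 345 is squarefree and ≠ 1, it is not a perfect square in Q, so x^2 - 345 has no rational root and is therefore irreducible over Q (a degree-2 polynomial over a field is irreducible iff it has no root). Hence m_α(x) = x^2 - 345.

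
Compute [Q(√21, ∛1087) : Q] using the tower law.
[Q(√21, ∛1087) : Q] = 6

Let L = Q(√21, ∛1087). Since Q(√21) ⊂ L and [Q(√21):Q] = 2, the tower law gives 2 | [L:Q]. Likewise Q(∛1087) ⊂ L with [Q(∛1087):Q] = 3 (because 1087 is not a perfect cube), so 3 | [L:Q]. As gcd(2,3) = 1, [L:Q] is divisible by 6. Conversely L is generated over Q by √21 and ∛1087, so [L:Q] ≤ 2·3 = 6. Therefore [Q(√21, ∛1087) : Q] = 6.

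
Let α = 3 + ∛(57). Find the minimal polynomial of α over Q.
m_α(x) = x^3 - 9x^2 + 27x - 84

Set β = α - 3 = ∛(57), so β^3 = 57. Then (α - 3)^3 - 57 = 0, i.e. α is a root of g(x) = (x - 3)^3 - 57 = x^3 - 9x^2 + 27x - 84. Since g(x) = h(x - 3) where h(x) = x^3 - 57, and h is irreducible over Q (because 57 is not a perfect cube, so h has no rational root, and a monic cubic with no rational root is irreducible), g is also irreducible (irreducibility is preserved under the substitution x → x - 3). Hence m_α(x) = x^3 - 9x^2 + 27x - 84.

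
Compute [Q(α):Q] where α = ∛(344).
[Q(α):Q] = 3

The minimal polynomial of α is x^3 - 344, irreducible over Q since 344 is not a perfect cube (so x^3 - 344 has no rational root). Hence [Q(α):Q] = deg(m_α) = 3.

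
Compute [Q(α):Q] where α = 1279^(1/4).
[Q(α):Q] = 4

α is a root of x^4 - 1279. By Eisenstein's criterion at the prime p = 1279 (which divides the constant term 1279 but p^2 = 1635841 does not, since 1279 is squarefree), x^4 - 1279 is irreducible over Q. Hence [Q(α):Q] = 4.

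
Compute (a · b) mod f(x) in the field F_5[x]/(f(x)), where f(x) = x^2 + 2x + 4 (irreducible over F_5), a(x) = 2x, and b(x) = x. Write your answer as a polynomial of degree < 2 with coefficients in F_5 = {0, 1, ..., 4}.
a · b ≡ x + 2 (mod f(x))

Multiply in F_5[x]: a(x)·b(x) = (2x)·(x) = 2x^2. This has degree ≥ 2, so divide by f(x) over F_5: 2x^2 = (2)·(x^2 + 2x + 4) + (x + 2). Hence a·b ≡ x + 2 (mod f). (F_5[x]/(f) is a field with 5^2 = 25 elements since f is irreducible of degree 2.)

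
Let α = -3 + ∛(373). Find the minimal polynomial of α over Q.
m_α(x) = x^3 + 9x^2 + 27x - 346

Set β = α + 3 = ∛(373), so β^3 = 373. Then (α + 3)^3 - 373 = 0, i.e. α is a root of g(x) = (x + 3)^3 - 373 = x^3 + 9x^2 + 27x - 346. Since g(x) = h(x + 3) where h(x) = x^3 - 373, and h is irreducible over Q (because 373 is not a perfect cube, so h has no rational root, and a monic cubic with no rational root is irreducible), g is also irreducible (irreducibility is preserved under the substitution x → x + 3). Hence m_α(x) = x^3 + 9x^2 + 27x - 346.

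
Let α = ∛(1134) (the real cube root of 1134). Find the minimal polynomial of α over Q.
m_α(x) = x^3 - 1134

α satisfies α^3 = 1134, so x^3 - 1134 annihilates α. By the rational root test, a rational root p/q (in lowest terms) of x^3 - 1134 would satisfy p^3 = 1134 q^3, forcing q = 1 and p^3 = 1134; but 1134 is not a perfect cube, contradiction. A monic cubic over Q with no rational root is irreducible (any nontrivial factorization would include a linear factor). Hence x^3 - 1134 is the minimal polynomial of α, and in particular [Q(α):Q] = 3.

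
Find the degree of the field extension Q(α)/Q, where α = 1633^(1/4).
[Q(α):Q] = 4

α is a root of x^4 - 1633. By Eisenstein's criterion at the prime p = 23 (which divides the constant term 1633 but p^2 = 529 does not, since 1633 is squarefree), x^4 - 1633 is irreducible over Q. Hence [Q(α):Q] = 4.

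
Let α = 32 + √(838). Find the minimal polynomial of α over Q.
m_α(x) = x^2 - 64x + 186

From α - 32 = √(838), squaring gives (α - 32)^2 = 838, i.e. α^2 - 64α + 1024 = 838, so α^2 - 64α + 186 = 0. The discriminant of x^2 - 64x + 186 is (-64)^2 - 4·(186) = 4096 - 744 = 3352, and 4·(838) is not a perfect square in Q since 838 is squarefree and ≠ 1. Hence x^2 - 64x + 186 is irreducible over Q and is the minimal polynomial of α.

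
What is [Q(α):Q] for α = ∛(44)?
[Q(α):Q] = 3

The minimal polynomial of α is x^3 - 44, irreducible over Q since 44 is not a perfect cube (so x^3 - 44 has no rational root). Hence [Q(α):Q] = deg(m_α) = 3.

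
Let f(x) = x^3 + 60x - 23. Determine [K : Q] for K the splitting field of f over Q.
[K : Q] = 6

By the rational root test, any rational root of the monic integer polynomial f(x) = x^3 + 60x - 23 must be an integer dividing the constant term -23, i.e. one of ±{1, 23}. Evaluating: f(1) = 38, f(-1) = -84, f(23) = 13524, f(-23) = -13570; none is 0, so f has no rational root and is therefore irreducible over Q (a cubic with no linear factor over a field is irreducible). For an irreducible cubic, the Galois group is A_3 or S_3 according as the discriminant disc(f) = -4a^3 - 27b^2 = -4·(60)^3 - 27·(-23)^2 = -878283 is or is not a square in Q. Here disc(f) = -878283 is not a perfect square in Q, so the Galois group of f over Q is not contained in A_3 and must be all of S_3. The splitting field has degree |S_3| = 6 over Q, so [K : Q] = 6.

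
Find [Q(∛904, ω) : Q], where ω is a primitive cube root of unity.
[Q(∛904, ω) : Q] = 6

[Q(∛904):Q] = 3 (min poly x^3 - 904, irreducible since 904 is not a perfect cube). [Q(ω):Q] = 2 (min poly x^2 + x + 1). Since Q(∛904) ⊂ R and ω ∉ R, we have ω ∉ Q(∛904), so x^2 + x + 1 remains irreducible over Q(∛904) and [Q(∛904, ω) : Q(∛904)] = 2. By the tower law, [Q(∛904, ω) : Q] = 3 · 2 = 6. (In fact Q(∛904, ω) is the splitting field of x^3 - 904 over Q.)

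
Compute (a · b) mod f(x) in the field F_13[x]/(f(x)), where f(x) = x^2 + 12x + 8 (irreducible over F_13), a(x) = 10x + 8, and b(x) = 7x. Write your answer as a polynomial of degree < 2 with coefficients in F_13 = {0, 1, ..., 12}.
a · b ≡ 9x + 12 (mod f(x))

Multiply in F_13[x]: a(x)·b(x) = (10x + 8)·(7x) = 5x^2 + 4x. This has degree ≥ 2, so divide by f(x) over F_13: 5x^2 + 4x = (5)·(x^2 + 12x + 8) + (9x + 12). Hence a·b ≡ 9x + 12 (mod f). (F_13[x]/(f) is a field with 13^2 = 169 elements since f is irreducible of degree 2.)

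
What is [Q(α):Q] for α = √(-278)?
[Q(α):Q] = 2

[Q(α):Q] equals the degree of the minimal polynomial of α. Here α^2 = -278 and x^2 + 278 is irreducible (d = -278 is squarefree, ≠ 1, hence not a square), so deg(m_α) = 2. Thus [Q(α):Q] = 2.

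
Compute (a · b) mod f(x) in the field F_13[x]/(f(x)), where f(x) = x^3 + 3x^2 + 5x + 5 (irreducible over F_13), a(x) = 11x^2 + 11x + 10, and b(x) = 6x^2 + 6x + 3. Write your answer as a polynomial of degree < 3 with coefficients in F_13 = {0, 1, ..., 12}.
a · b ≡ x^2 + 2x + 9 (mod f(x))

Multiply in F_13[x]: a(x)·b(x) = (11x^2 + 11x + 10)·(6x^2 + 6x + 3) = x^4 + 2x^3 + 3x^2 + 2x + 4. This has degree ≥ 3, so divide by f(x) over F_13: x^4 + 2x^3 + 3x^2 + 2x + 4 = (x + 12)·(x^3 + 3x^2 + 5x + 5) + (x^2 + 2x + 9). Hence a·b ≡ x^2 + 2x + 9 (mod f). (F_13[x]/(f) is a field with 13^3 = 2197 elements since f is irreducible of degree 3.)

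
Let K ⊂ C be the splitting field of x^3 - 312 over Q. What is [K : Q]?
[K : Q] = 6

The roots of x^3 - 312 are ∛312, ω∛312, ω^2∛312 where ω = e^(2πi/3) is a primitive cube root of unity, so K = Q(∛312, ω). Now [Q(∛312):Q] = 3 (since 312 is not a perfect cube, x^3 - 312 is irreducible) and [Q(ω):Q] = 2. Both 2 and 3 divide [K:Q], and [K:Q] ≤ 3·2 = 6, so [K:Q] = 6. (Equivalently: Q(∛312) ⊂ R but ω ∉ R, so [K : Q(∛312)] = 2.)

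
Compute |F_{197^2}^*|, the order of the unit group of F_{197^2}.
|F_{197^2}^*| = 38808

F_{197^2} has 197^2 = 38809 elements; its multiplicative group consists of all nonzero elements, so |F_{197^2}^*| = 38809 - 1 = 38808. (It is cyclic since any finite subgroup of the multiplicative group of a field is cyclic.)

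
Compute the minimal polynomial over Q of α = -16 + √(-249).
m_α(x) = x^2 + 32x + 505

From α + 16 = √(-249), squaring gives (α + 16)^2 = -249, i.e. α^2 + 32α + 256 = -249, so α^2 + 32α + 505 = 0. The discriminant of x^2 + 32x + 505 is (32)^2 - 4·(505) = 1024 - 2020 = -996, and 4·(-249) is not a perfect square in Q since -249 is squarefree and ≠ 1. Hence x^2 + 32x + 505 is irreducible over Q and is the minimal polynomial of α.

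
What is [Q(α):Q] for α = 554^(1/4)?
[Q(α):Q] = 4

α is a root of x^4 - 554. By Eisenstein's criterion at the prime p = 2 (which divides the constant term 554 but p^2 = 4 does not, since 554 is squarefree), x^4 - 554 is irreducible over Q. Hence [Q(α):Q] = 4.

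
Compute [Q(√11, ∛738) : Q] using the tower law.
[Q(√11, ∛738) : Q] = 6

Let L = Q(√11, ∛738). Since Q(√11) ⊂ L and [Q(√11):Q] = 2, the tower law gives 2 | [L:Q]. Likewise Q(∛738) ⊂ L with [Q(∛738):Q] = 3 (because 738 is not a perfect cube), so 3 | [L:Q]. As gcd(2,3) = 1, [L:Q] is divisible by 6. Conversely L is generated over Q by √11 and ∛738, so [L:Q] ≤ 2·3 = 6. Therefore [Q(√11, ∛738) : Q] = 6.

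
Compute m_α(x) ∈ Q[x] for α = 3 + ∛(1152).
m_α(x) = x^3 - 9x^2 + 27x - 1179

Set β = α - 3 = ∛(1152), so β^3 = 1152. Then (α - 3)^3 - 1152 = 0, i.e. α is a root of g(x) = (x - 3)^3 - 1152 = x^3 - 9x^2 + 27x - 1179. Since g(x) = h(x - 3) where h(x) = x^3 - 1152, and h is irreducible over Q (because 1152 is not a perfect cube, so h has no rational root, and a monic cubic with no rational root is irreducible), g is also irreducible (irreducibility is preserved under the substitution x → x - 3). Hence m_α(x) = x^3 - 9x^2 + 27x - 1179.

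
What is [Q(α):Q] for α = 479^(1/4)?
[Q(α):Q] = 4

α is a root of x^4 - 479. By Eisenstein's criterion at the prime p = 479 (which divides the constant term 479 but p^2 = 229441 does not, since 479 is squarefree), x^4 - 479 is irreducible over Q. Hence [Q(α):Q] = 4.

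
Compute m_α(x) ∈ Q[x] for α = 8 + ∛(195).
m_α(x) = x^3 - 24x^2 + 192x - 707

Set β = α - 8 = ∛(195), so β^3 = 195. Then (α - 8)^3 - 195 = 0, i.e. α is a root of g(x) = (x - 8)^3 - 195 = x^3 - 24x^2 + 192x - 707. Since g(x) = h(x - 8) where h(x) = x^3 - 195, and h is irreducible over Q (because 195 is not a perfect cube, so h has no rational root, and a monic cubic with no rational root is irreducible), g is also irreducible (irreducibility is preserved under the substitution x → x - 8). Hence m_α(x) = x^3 - 24x^2 + 192x - 707.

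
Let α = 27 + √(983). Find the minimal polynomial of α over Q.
m_α(x) = x^2 - 54x - 254

From α - 27 = √(983), squaring gives (α - 27)^2 = 983, i.e. α^2 - 54α + 729 = 983, so α^2 - 54α - 254 = 0. The discriminant of x^2 - 54x - 254 is (-54)^2 - 4·(-254) = 2916 + 1016 = 3932, and 4·(983) is not a perfect square in Q since 983 is squarefree and ≠ 1. Hence x^2 - 54x - 254 is irreducible over Q and is the minimal polynomial of α.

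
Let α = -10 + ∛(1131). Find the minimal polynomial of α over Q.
m_α(x) = x^3 + 30x^2 + 300x - 131

Set β = α + 10 = ∛(1131), so β^3 = 1131. Then (α + 10)^3 - 1131 = 0, i.e. α is a root of g(x) = (x + 10)^3 - 1131 = x^3 + 30x^2 + 300x - 131. Since g(x) = h(x + 10) where h(x) = x^3 - 1131, and h is irreducible over Q (because 1131 is not a perfect cube, so h has no rational root, and a monic cubic with no rational root is irreducible), g is also irreducible (irreducibility is preserved under the substitution x → x + 10). Hence m_α(x) = x^3 + 30x^2 + 300x - 131.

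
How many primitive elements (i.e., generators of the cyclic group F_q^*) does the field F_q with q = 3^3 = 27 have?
There are φ(26) = 12 primitive elements

F_q^* is cyclic of order q - 1 = 26. A cyclic group of order m has exactly φ(m) generators. Here m = 26 = 2 · 13, so the number of primitive elements is φ(26) = 12.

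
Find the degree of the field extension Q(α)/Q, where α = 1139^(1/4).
[Q(α):Q] = 4

α is a root of x^4 - 1139. By Eisenstein's criterion at the prime p = 17 (which divides the constant term 1139 but p^2 = 289 does not, since 1139 is squarefree), x^4 - 1139 is irreducible over Q. Hence [Q(α):Q] = 4.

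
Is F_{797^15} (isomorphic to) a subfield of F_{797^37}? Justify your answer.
No: F_{797^15} is not a subfield of F_{797^37}

F_{p^m} embeds in F_{p^n} iff m | n. Here 15 ∤ 37 (since 37 = 2·15 + 7 with remainder 7 ≠ 0), so F_{797^15} is not a subfield of F_{797^37}. Equivalently: if it were, the tower law would give 15 = [F_{797^15}:F_797] dividing [F_{797^37}:F_797] = 37, contradiction.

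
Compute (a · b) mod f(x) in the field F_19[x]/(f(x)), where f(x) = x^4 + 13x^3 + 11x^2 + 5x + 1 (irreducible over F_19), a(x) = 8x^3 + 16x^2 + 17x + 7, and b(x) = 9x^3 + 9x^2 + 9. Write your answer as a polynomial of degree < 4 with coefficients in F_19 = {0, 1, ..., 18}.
a · b ≡ 10x^3 + 4x^2 + x + 14 (mod f(x))

Multiply in F_19[x]: a(x)·b(x) = (8x^3 + 16x^2 + 17x + 7)·(9x^3 + 9x^2 + 9) = 15x^6 + 7x^5 + 12x^4 + 3x^3 + 17x^2 + x + 6. This has degree ≥ 4, so divide by f(x) over F_19: 15x^6 + 7x^5 + 12x^4 + 3x^3 + 17x^2 + x + 6 = (15x^2 + 2x + 11)·(x^4 + 13x^3 + 11x^2 + 5x + 1) + (10x^3 + 4x^2 + x + 14). Hence a·b ≡ 10x^3 + 4x^2 + x + 14 (mod f). (F_19[x]/(f) is a field with 19^4 = 130321 elements since f is irreducible of degree 4.)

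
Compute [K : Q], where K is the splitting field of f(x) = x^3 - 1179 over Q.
[K : Q] = 6

The roots of x^3 - 1179 are ∛1179, ω∛1179, ω^2∛1179 where ω = e^(2πi/3) is a primitive cube root of unity, so K = Q(∛1179, ω). Now [Q(∛1179):Q] = 3 (since 1179 is not a perfect cube, x^3 - 1179 is irreducible) and [Q(ω):Q] = 2. Both 2 and 3 divide [K:Q], and [K:Q] ≤ 3·2 = 6, so [K:Q] = 6. (Equivalently: Q(∛1179) ⊂ R but ω ∉ R, so [K : Q(∛1179)] = 2.)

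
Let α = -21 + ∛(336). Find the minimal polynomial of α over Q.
m_α(x) = x^3 + 63x^2 + 1323x + 8925

Set β = α + 21 = ∛(336), so β^3 = 336. Then (α + 21)^3 - 336 = 0, i.e. α is a root of g(x) = (x + 21)^3 - 336 = x^3 + 63x^2 + 1323x + 8925. Since g(x) = h(x + 21) where h(x) = x^3 - 336, and h is irreducible over Q (because 336 is not a perfect cube, so h has no rational root, and a monic cubic with no rational root is irreducible), g is also irreducible (irreducibility is preserved under the substitution x → x + 21). Hence m_α(x) = x^3 + 63x^2 + 1323x + 8925.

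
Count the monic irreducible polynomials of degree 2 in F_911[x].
There are 414505 monic irreducible polynomials of degree 2 over F_911

Each element of F_{911^2} that lies in no proper subfield is a root of exactly one monic irreducible of degree 2 over F_911, and each such polynomial has 2 distinct roots in F_{911^2}. By Möbius inversion the count is N_911(2) = (1/2) Σ_{d|2} μ(2/d) · 911^d = (1/2)(μ(2)·911^1 + μ(1)·911^2) = 829010/2 = 414505.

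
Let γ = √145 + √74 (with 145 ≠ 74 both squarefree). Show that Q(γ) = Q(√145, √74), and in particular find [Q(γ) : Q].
[Q(γ) : Q] = 4 (equivalently, Q(γ) = Q(√145, √74))

Obviously Q(γ) ⊆ Q(√145, √74), and [Q(√145, √74):Q] = 4 (since 145, 74 are distinct squarefree integers > 1 with 10730 not a perfect square). To show equality we compute the minimal polynomial of γ. From γ = √145 + √74: γ^2 = 145 + 2√(10730) + 74 = 219 + 2√(10730), so γ^2 - 219 = 2√(10730); squaring, (γ^2 - 219)^2 = 4·10730, i.e. γ^4 - 438γ^2 + 47961 - 42920 = 0, i.e. γ^4 - 438γ^2 + 5041 = 0. So γ is a root of x^4 - 438x^2 + 5041. This polynomial is irreducible over Q: it has no rational root (each ±√145 ± √74 is irrational), and any factorization into two quadratics over Q would force √(10730) ∈ Q (pairing opposite roots) or √145, √74 ∈ Q (other pairings), all impossible. Hence [Q(γ):Q] = 4 = [Q(√145, √74):Q], so Q(γ) = Q(√145, √74).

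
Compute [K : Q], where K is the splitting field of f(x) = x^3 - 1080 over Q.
[K : Q] = 6

The roots of x^3 - 1080 are ∛1080, ω∛1080, ω^2∛1080 where ω = e^(2πi/3) is a primitive cube root of unity, so K = Q(∛1080, ω). Now [Q(∛1080):Q] = 3 (since 1080 is not a perfect cube, x^3 - 1080 is irreducible) and [Q(ω):Q] = 2. Both 2 and 3 divide [K:Q], and [K:Q] ≤ 3·2 = 6, so [K:Q] = 6. (Equivalently: Q(∛1080) ⊂ R but ω ∉ R, so [K : Q(∛1080)] = 2.)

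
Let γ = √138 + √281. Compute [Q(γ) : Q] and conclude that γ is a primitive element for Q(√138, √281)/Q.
[Q(γ) : Q] = 4 (equivalently, Q(γ) = Q(√138, √281))

Obviously Q(γ) ⊆ Q(√138, √281), and [Q(√138, √281):Q] = 4 (since 138, 281 are distinct squarefree integers > 1 with 38778 not a perfect square). To show equality we compute the minimal polynomial of γ. From γ = √138 + √281: γ^2 = 138 + 2√(38778) + 281 = 419 + 2√(38778), so γ^2 - 419 = 2√(38778); squaring, (γ^2 - 419)^2 = 4·38778, i.e. γ^4 - 838γ^2 + 175561 - 155112 = 0, i.e. γ^4 - 838γ^2 + 20449 = 0. So γ is a root of x^4 - 838x^2 + 20449. This polynomial is irreducible over Q: it has no rational root (each ±√138 ± √281 is irrational), and any factorization into two quadratics over Q would force √(38778) ∈ Q (pairing opposite roots) or √138, √281 ∈ Q (other pairings), all impossible. Hence [Q(γ):Q] = 4 = [Q(√138, √281):Q], so Q(γ) = Q(√138, √281).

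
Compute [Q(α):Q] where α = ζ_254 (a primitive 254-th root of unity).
[Q(α):Q] = 126

The minimal polynomial of ζ_254 over Q is the 254-th cyclotomic polynomial Φ_254(x), which is irreducible over Q and has degree φ(254) = 126. Hence [Q(α):Q] = φ(254) = 126.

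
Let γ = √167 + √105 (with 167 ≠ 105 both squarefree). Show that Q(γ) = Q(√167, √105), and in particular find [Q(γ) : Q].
[Q(γ) : Q] = 4 (equivalently, Q(γ) = Q(√167, √105))

Obviously Q(γ) ⊆ Q(√167, √105), and [Q(√167, √105):Q] = 4 (since 167, 105 are distinct squarefree integers > 1 with 17535 not a perfect square). To show equality we compute the minimal polynomial of γ. From γ = √167 + √105: γ^2 = 167 + 2√(17535) + 105 = 272 + 2√(17535), so γ^2 - 272 = 2√(17535); squaring, (γ^2 - 272)^2 = 4·17535, i.e. γ^4 - 544γ^2 + 73984 - 70140 = 0, i.e. γ^4 - 544γ^2 + 3844 = 0. So γ is a root of x^4 - 544x^2 + 3844. This polynomial is irreducible over Q: it has no rational root (each ±√167 ± √105 is irrational), and any factorization into two quadratics over Q would force √(17535) ∈ Q (pairing opposite roots) or √167, √105 ∈ Q (other pairings), all impossible. Hence [Q(γ):Q] = 4 = [Q(√167, √105):Q], so Q(γ) = Q(√167, √105).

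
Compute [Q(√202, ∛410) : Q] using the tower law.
[Q(√202, ∛410) : Q] = 6

Let L = Q(√202, ∛410). Since Q(√202) ⊂ L and [Q(√202):Q] = 2, the tower law gives 2 | [L:Q]. Likewise Q(∛410) ⊂ L with [Q(∛410):Q] = 3 (because 410 is not a perfect cube), so 3 | [L:Q]. As gcd(2,3) = 1, [L:Q] is divisible by 6. Conversely L is generated over Q by √202 and ∛410, so [L:Q] ≤ 2·3 = 6. Therefore [Q(√202, ∛410) : Q] = 6.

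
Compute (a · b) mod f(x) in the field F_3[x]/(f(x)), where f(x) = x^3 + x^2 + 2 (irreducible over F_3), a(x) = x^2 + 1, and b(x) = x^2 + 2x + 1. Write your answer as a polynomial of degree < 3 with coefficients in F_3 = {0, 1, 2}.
a · b ≡ x^2 + 2 (mod f(x))

Multiply in F_3[x]: a(x)·b(x) = (x^2 + 1)·(x^2 + 2x + 1) = x^4 + 2x^3 + 2x^2 + 2x + 1. This has degree ≥ 3, so divide by f(x) over F_3: x^4 + 2x^3 + 2x^2 + 2x + 1 = (x + 1)·(x^3 + x^2 + 2) + (x^2 + 2). Hence a·b ≡ x^2 + 2 (mod f). (F_3[x]/(f) is a field with 3^3 = 27 elements since f is irreducible of degree 3.)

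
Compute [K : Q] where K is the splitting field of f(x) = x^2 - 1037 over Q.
[K : Q] = 2

f(x) = x^2 - 1037 factors as (x - √1037)(x + √1037). The splitting field is K = Q(√1037). Since 1037 is squarefree and > 1, it is not a perfect square, so x^2 - 1037 is irreducible over Q and [Q(√1037) : Q] = 2. Hence [K : Q] = 2.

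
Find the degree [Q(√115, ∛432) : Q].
[Q(√115, ∛432) : Q] = 6

Let L = Q(√115, ∛432). Since Q(√115) ⊂ L and [Q(√115):Q] = 2, the tower law gives 2 | [L:Q]. Likewise Q(∛432) ⊂ L with [Q(∛432):Q] = 3 (because 432 is not a perfect cube), so 3 | [L:Q]. As gcd(2,3) = 1, [L:Q] is divisible by 6. Conversely L is generated over Q by √115 and ∛432, so [L:Q] ≤ 2·3 = 6. Therefore [Q(√115, ∛432) : Q] = 6.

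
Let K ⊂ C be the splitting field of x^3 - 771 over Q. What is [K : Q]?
[K : Q] = 6

The roots of x^3 - 771 are ∛771, ω∛771, ω^2∛771 where ω = e^(2πi/3) is a primitive cube root of unity, so K = Q(∛771, ω). Now [Q(∛771):Q] = 3 (since 771 is not a perfect cube, x^3 - 771 is irreducible) and [Q(ω):Q] = 2. Both 2 and 3 divide [K:Q], and [K:Q] ≤ 3·2 = 6, so [K:Q] = 6. (Equivalently: Q(∛771) ⊂ R but ω ∉ R, so [K : Q(∛771)] = 2.)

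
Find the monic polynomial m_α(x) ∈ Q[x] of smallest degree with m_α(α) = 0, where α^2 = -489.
m_α(x) = x^2 + 489

α satisfies α^2 + 489 = 0, so x^2 + 489 annihilates α. Since d = -489 is squarefree and ≠ 1, it is not a perfect square in Q, so x^2 + 489 has no rational root and is therefore irreducible over Q (a degree-2 polynomial over a field is irreducible iff it has no root). Hence m_α(x) = x^2 + 489.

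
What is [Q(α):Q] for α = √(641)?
[Q(α):Q] = 2

[Q(α):Q] equals the degree of the minimal polynomial of α. Here α^2 = 641 and x^2 - 641 is irreducible (d = 641 is squarefree, ≠ 1, hence not a square), so deg(m_α) = 2. Thus [Q(α):Q] = 2.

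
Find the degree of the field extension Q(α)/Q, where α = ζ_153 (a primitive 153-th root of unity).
[Q(α):Q] = 96

The minimal polynomial of ζ_153 over Q is the 153-th cyclotomic polynomial Φ_153(x), which is irreducible over Q and has degree φ(153) = 96. Hence [Q(α):Q] = φ(153) = 96.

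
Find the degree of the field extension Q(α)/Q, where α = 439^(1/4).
[Q(α):Q] = 4

α is a root of x^4 - 439. By Eisenstein's criterion at the prime p = 439 (which divides the constant term 439 but p^2 = 192721 does not, since 439 is squarefree), x^4 - 439 is irreducible over Q. Hence [Q(α):Q] = 4.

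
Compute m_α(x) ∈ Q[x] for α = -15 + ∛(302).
m_α(x) = x^3 + 45x^2 + 675x + 3073

Set β = α + 15 = ∛(302), so β^3 = 302. Then (α + 15)^3 - 302 = 0, i.e. α is a root of g(x) = (x + 15)^3 - 302 = x^3 + 45x^2 + 675x + 3073. Since g(x) = h(x + 15) where h(x) = x^3 - 302, and h is irreducible over Q (because 302 is not a perfect cube, so h has no rational root, and a monic cubic with no rational root is irreducible), g is also irreducible (irreducibility is preserved under the substitution x → x + 15). Hence m_α(x) = x^3 + 45x^2 + 675x + 3073.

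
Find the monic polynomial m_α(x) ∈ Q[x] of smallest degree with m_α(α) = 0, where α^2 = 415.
m_α(x) = x^2 - 415

α satisfies α^2 - 415 = 0, so x^2 - 415 annihilates α. Since d = 415 is squarefree and ≠ 1, it is not a perfect square in Q, so x^2 - 415 has no rational root and is therefore irreducible over Q (a degree-2 polynomial over a field is irreducible iff it has no root). Hence m_α(x) = x^2 - 415.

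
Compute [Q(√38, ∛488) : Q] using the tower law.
[Q(√38, ∛488) : Q] = 6

Let L = Q(√38, ∛488). Since Q(√38) ⊂ L and [Q(√38):Q] = 2, the tower law gives 2 | [L:Q]. Likewise Q(∛488) ⊂ L with [Q(∛488):Q] = 3 (because 488 is not a perfect cube), so 3 | [L:Q]. As gcd(2,3) = 1, [L:Q] is divisible by 6. Conversely L is generated over Q by √38 and ∛488, so [L:Q] ≤ 2·3 = 6. Therefore [Q(√38, ∛488) : Q] = 6.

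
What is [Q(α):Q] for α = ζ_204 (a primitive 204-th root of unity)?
[Q(α):Q] = 64

The minimal polynomial of ζ_204 over Q is the 204-th cyclotomic polynomial Φ_204(x), which is irreducible over Q and has degree φ(204) = 64. Hence [Q(α):Q] = φ(204) = 64.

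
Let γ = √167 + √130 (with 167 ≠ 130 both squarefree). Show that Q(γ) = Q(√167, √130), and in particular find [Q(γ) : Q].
[Q(γ) : Q] = 4 (equivalently, Q(γ) = Q(√167, √130))

Obviously Q(γ) ⊆ Q(√167, √130), and [Q(√167, √130):Q] = 4 (since 167, 130 are distinct squarefree integers > 1 with 21710 not a perfect square). To show equality we compute the minimal polynomial of γ. From γ = √167 + √130: γ^2 = 167 + 2√(21710) + 130 = 297 + 2√(21710), so γ^2 - 297 = 2√(21710); squaring, (γ^2 - 297)^2 = 4·21710, i.e. γ^4 - 594γ^2 + 88209 - 86840 = 0, i.e. γ^4 - 594γ^2 + 1369 = 0. So γ is a root of x^4 - 594x^2 + 1369. This polynomial is irreducible over Q: it has no rational root (each ±√167 ± √130 is irrational), and any factorization into two quadratics over Q would force √(21710) ∈ Q (pairing opposite roots) or √167, √130 ∈ Q (other pairings), all impossible. Hence [Q(γ):Q] = 4 = [Q(√167, √130):Q], so Q(γ) = Q(√167, √130).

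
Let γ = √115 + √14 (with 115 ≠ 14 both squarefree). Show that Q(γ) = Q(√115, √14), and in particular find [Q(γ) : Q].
[Q(γ) : Q] = 4 (equivalently, Q(γ) = Q(√115, √14))

Obviously Q(γ) ⊆ Q(√115, √14), and [Q(√115, √14):Q] = 4 (since 115, 14 are distinct squarefree integers > 1 with 1610 not a perfect square). To show equality we compute the minimal polynomial of γ. From γ = √115 + √14: γ^2 = 115 + 2√(1610) + 14 = 129 + 2√(1610), so γ^2 - 129 = 2√(1610); squaring, (γ^2 - 129)^2 = 4·1610, i.e. γ^4 - 258γ^2 + 16641 - 6440 = 0, i.e. γ^4 - 258γ^2 + 10201 = 0. So γ is a root of x^4 - 258x^2 + 10201. This polynomial is irreducible over Q: it has no rational root (each ±√115 ± √14 is irrational), and any factorization into two quadratics over Q would force √(1610) ∈ Q (pairing opposite roots) or √115, √14 ∈ Q (other pairings), all impossible. Hence [Q(γ):Q] = 4 = [Q(√115, √14):Q], so Q(γ) = Q(√115, √14).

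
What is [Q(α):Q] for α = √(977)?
[Q(α):Q] = 2

[Q(α):Q] equals the degree of the minimal polynomial of α. Here α^2 = 977 and x^2 - 977 is irreducible (d = 977 is squarefree, ≠ 1, hence not a square), so deg(m_α) = 2. Thus [Q(α):Q] = 2.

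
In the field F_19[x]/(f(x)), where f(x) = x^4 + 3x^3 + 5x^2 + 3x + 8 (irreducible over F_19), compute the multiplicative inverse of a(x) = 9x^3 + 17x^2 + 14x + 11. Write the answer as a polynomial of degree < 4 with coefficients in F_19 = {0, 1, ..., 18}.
a(x)^(-1) ≡ 9x^3 + 16x^2 + 14x + 12 (mod f(x))

Since f is irreducible over F_19, F_19[x]/(f) is a field and a(x) ≠ 0 has an inverse. Apply the extended Euclidean algorithm to f(x) and a(x) in F_19[x]: f(x) = (17x + 2)·a(x) + (18x^2 + 16x + 5);  a(x) = (10x + 10)·(18x^2 + 16x + 5) + (13x + 18);  (18x^2 + 16x + 5) = (16x + 1)·(13x + 18) + (6). The last nonzero remainder is the constant 6 = gcd(f, a) in F_19. Back-substituting through the division chain expresses 6 = s(x)·a(x) + t(x)·f(x) with s(x) ≡ 16x^3 + x^2 + 8x + 15 (mod f), so (16x^3 + x^2 + 8x + 15)·a(x) ≡ 6 (mod f). Multiplying by 6^(-1) ≡ 16 in F_19 gives a(x)^(-1) ≡ 16·(16x^3 + x^2 + 8x + 15) ≡ 9x^3 + 16x^2 + 14x + 12 (mod f). Check: (9x^3 + 17x^2 + 14x + 11)·(9x^3 + 16x^2 + 14x + 12) = 5x^6 + 12x^5 + 11x^4 + 4x^3 + 6x^2 + 18x + 18 ≡ 1 (mod x^4 + 3x^3 + 5x^2 + 3x + 8).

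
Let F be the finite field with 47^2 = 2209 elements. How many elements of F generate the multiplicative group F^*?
There are φ(2208) = 704 primitive elements

F_q^* is cyclic of order q - 1 = 2208. A cyclic group of order m has exactly φ(m) generators. Here m = 2208 = 2^5 · 3 · 23, so the number of primitive elements is φ(2208) = 704.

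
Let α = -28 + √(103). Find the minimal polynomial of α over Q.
m_α(x) = x^2 + 56x + 681

From α + 28 = √(103), squaring gives (α + 28)^2 = 103, i.e. α^2 + 56α + 784 = 103, so α^2 + 56α + 681 = 0. The discriminant of x^2 + 56x + 681 is (56)^2 - 4·(681) = 3136 - 2724 = 412, and 4·(103) is not a perfect square in Q since 103 is squarefree and ≠ 1. Hence x^2 + 56x + 681 is irreducible over Q and is the minimal polynomial of α.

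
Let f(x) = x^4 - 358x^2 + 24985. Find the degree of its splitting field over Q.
[K : Q] = 4

Solving the quadratic in x^2: x^2 = (358 ± √(358^2 - 4·24985))/2 = (358 ± √28224)/2 = (358 ± 168)/2, giving x^2 = 95 or x^2 = 263. So f(x) = (x^2 - 95)(x^2 - 263) and the roots of f are ±√95, ±√263. Hence the splitting field is K = Q(√95, √263). Since 95 and 263 are distinct squarefree integers > 1, their product 24985 is not a perfect square, so √263 ∉ Q(√95). By the tower law [K:Q] = [Q(√95,√263):Q(√95)] · [Q(√95):Q] = 2 · 2 = 4.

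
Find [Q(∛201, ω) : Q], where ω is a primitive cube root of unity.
[Q(∛201, ω) : Q] = 6

[Q(∛201):Q] = 3 (min poly x^3 - 201, irreducible since 201 is not a perfect cube). [Q(ω):Q] = 2 (min poly x^2 + x + 1). Since Q(∛201) ⊂ R and ω ∉ R, we have ω ∉ Q(∛201), so x^2 + x + 1 remains irreducible over Q(∛201) and [Q(∛201, ω) : Q(∛201)] = 2. By the tower law, [Q(∛201, ω) : Q] = 3 · 2 = 6. (In fact Q(∛201, ω) is the splitting field of x^3 - 201 over Q.)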